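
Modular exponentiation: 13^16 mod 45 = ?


13^1 mod 45 = 13
13^2 mod 45 = 34
13^3 mod 45 = 37
13^4 mod 45 = 31
13^5 mod 45 = 43
13^6 mod 45 = 19
13^7 mod 45 = 22
13^8 mod 45 = 16
13^9 mod 45 = 28
13^10 mod 45 = 4
13^11 mod 45 = 7
13^12 mod 45 = 1
13^13 mod 45 = 13
13^14 mod 45 = 34
13^15 mod 45 = 37
13^16 mod 45 = 31


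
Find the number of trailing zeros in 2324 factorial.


floor(2324/5) = 464
floor(2324/25) = 92
floor(2324/125) = 18
floor(2324/625) = 3
Total = 577

577 trailing zeros


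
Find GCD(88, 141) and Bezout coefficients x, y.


Tabular extended Euclidean (each row: r = 88*s + 141*t):
r=88, s=1, t=0
r=141, s=0, t=1
q=0: r=88, s=1, t=0   [88*(1) + 141*(0) = 88]
q=1: r=53, s=-1, t=1   [88*(-1) + 141*(1) = 53]
q=1: r=35, s=2, t=-1   [88*(2) + 141*(-1) = 35]
q=1: r=18, s=-3, t=2   [88*(-3) + 141*(2) = 18]
q=1: r=17, s=5, t=-3   [88*(5) + 141*(-3) = 17]
q=1: r=1, s=-8, t=5   [88*(-8) + 141*(5) = 1]
q=17: r=0, s=141, t=-88   [88*(141) + 141*(-88) = 0]
GCD = 1; from the row with r=1: x=-8, y=5
Check: 88*(-8) + 141*(5) = -704 + 705 = 1

GCD = 1, x = -8, y = 5


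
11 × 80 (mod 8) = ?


11 × 80 = 880
880 mod 8 = 0


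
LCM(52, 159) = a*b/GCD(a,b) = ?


GCD(52, 159) = 1
LCM = 52*159/1 = 8268/1 = 8268

LCM = 8268


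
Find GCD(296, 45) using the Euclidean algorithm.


296 = 6 * 45 + 26
45 = 1 * 26 + 19
26 = 1 * 19 + 7
19 = 2 * 7 + 5
7 = 1 * 5 + 2
5 = 2 * 2 + 1
2 = 2 * 1 + 0
GCD = 1


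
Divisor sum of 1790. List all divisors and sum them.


Divisors of 1790: 1, 2, 5, 10, 179, 358, 895, 1790
Sum = 1 + 2 + 5 + 10 + 179 + 358 + 895 + 1790 = 3240

σ(1790) = 3240


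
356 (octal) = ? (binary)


356 (base 8) = 238 (decimal)
238 (decimal) = 11101110 (base 2)


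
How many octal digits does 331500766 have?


331500766 in base 8 = 2360446336
Number of digits = 10

10 digits (base 8)


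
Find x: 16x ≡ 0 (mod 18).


GCD(16, 18) = 2 divides 0
Divide: 8x ≡ 0 (mod 9)
x ≡ 0 (mod 9)


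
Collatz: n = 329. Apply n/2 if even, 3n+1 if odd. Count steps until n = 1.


329 → 988 → 494 → 247 → 742 → 371 → 1114 → 557 → 1672 → 836 → 418 → 209 → 628 → 314 → 157 → 472 → 236 → 118 → 59 → 178 → 89 → 268 → 134 → 67 → 202 → 101 → 304 → 152 → 76 → 38 → 19 → 58 → 29 → 88 → 44 → 22 → 11 → 34 → 17 → 52 → 26 → 13 → 40 → 20 → 10 → 5 → 16 → 8 → 4 → 2 → 1
Total steps = 50

50 steps


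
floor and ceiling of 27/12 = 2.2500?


27/12 = 2.2500
floor = 2
ceil = 3

floor = 2, ceil = 3


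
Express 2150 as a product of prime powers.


2150 / 2 = 1075
1075 / 5 = 215
215 / 5 = 43
43 / 43 = 1
2150 = 2 × 5^2 × 43


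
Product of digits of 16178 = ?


1 × 6 × 1 × 7 × 8 = 336


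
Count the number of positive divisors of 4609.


4609 = 11^1 × 419^1
d(4609) = (1+1) × (1+1) = 4

4 divisors


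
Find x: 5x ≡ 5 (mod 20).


GCD(5, 20) = 5 divides 5
Divide: 1x ≡ 1 (mod 4)
x ≡ 1 (mod 4)


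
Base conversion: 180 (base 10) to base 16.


180 (base 10) = 180 (decimal)
180 (decimal) = B4 (base 16)


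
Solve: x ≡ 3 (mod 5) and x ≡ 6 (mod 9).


M = 5*9 = 45
M1 = M/5 = 9, M2 = M/9 = 5
M1^(-1) mod 5 = 4, M2^(-1) mod 9 = 2
x = 3*9*4 + 6*5*2 = 168
168 mod 45 = 33
Check: 33 mod 5 = 3 ✓, 33 mod 9 = 6 ✓

x ≡ 33 (mod 45)


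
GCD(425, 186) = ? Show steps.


425 = 2 * 186 + 53
186 = 3 * 53 + 27
53 = 1 * 27 + 26
27 = 1 * 26 + 1
26 = 26 * 1 + 0
GCD = 1


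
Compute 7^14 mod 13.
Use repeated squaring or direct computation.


7^1 mod 13 = 7
7^2 mod 13 = 10
7^3 mod 13 = 5
7^4 mod 13 = 9
7^5 mod 13 = 11
7^6 mod 13 = 12
7^7 mod 13 = 6
7^8 mod 13 = 3
7^9 mod 13 = 8
7^10 mod 13 = 4
7^11 mod 13 = 2
7^12 mod 13 = 1
7^13 mod 13 = 7
7^14 mod 13 = 10


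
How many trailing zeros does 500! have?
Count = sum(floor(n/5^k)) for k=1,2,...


floor(500/5) = 100
floor(500/25) = 20
floor(500/125) = 4
Total = 124

124 trailing zeros


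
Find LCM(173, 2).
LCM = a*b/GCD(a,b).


GCD(173, 2) = 1
LCM = 173*2/1 = 346/1 = 346

LCM = 346


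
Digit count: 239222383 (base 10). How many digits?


239222383 has 9 digits in base 10
floor(log10(239222383)) + 1 = floor(8.3788) + 1 = 9

9 digits (base 10)


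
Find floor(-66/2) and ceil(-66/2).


-66/2 = -33.0000
floor = -33
ceil = -33

floor = -33, ceil = -33


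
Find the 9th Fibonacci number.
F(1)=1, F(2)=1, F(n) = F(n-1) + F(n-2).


Sequence: 1, 1, 2, 3, 5, 8, 13, 21, 34
F(9) = 34


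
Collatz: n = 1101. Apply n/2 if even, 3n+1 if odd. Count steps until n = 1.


1101 → 3304 → 1652 → 826 → 413 → 1240 → 620 → 310 → 155 → 466 → 233 → 700 → 350 → 175 → 526 → 263 → 790 → 395 → 1186 → 593 → 1780 → 890 → 445 → 1336 → 668 → 334 → 167 → 502 → 251 → 754 → 377 → 1132 → 566 → 283 → 850 → 425 → 1276 → 638 → 319 → 958 → 479 → 1438 → 719 → 2158 → 1079 → 3238 → 1619 → 4858 → 2429 → 7288 → 3644 → 1822 → 911 → 2734 → 1367 → 4102 → 2051 → 6154 → 3077 → 9232 → 4616 → 2308 → 1154 → 577 → 1732 → 866 → 433 → 1300 → 650 → 325 → 976 → 488 → 244 → 122 → 61 → 184 → 92 → 46 → 23 → 70 → 35 → 106 → 53 → 160 → 80 → 40 → 20 → 10 → 5 → 16 → 8 → 4 → 2 → 1
Total steps = 93

93 steps


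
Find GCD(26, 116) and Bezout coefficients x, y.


Tabular extended Euclidean (each row: r = 26*s + 116*t):
r=26, s=1, t=0
r=116, s=0, t=1
q=0: r=26, s=1, t=0   [26*(1) + 116*(0) = 26]
q=4: r=12, s=-4, t=1   [26*(-4) + 116*(1) = 12]
q=2: r=2, s=9, t=-2   [26*(9) + 116*(-2) = 2]
q=6: r=0, s=-58, t=13   [26*(-58) + 116*(13) = 0]
GCD = 2; from the row with r=2: x=9, y=-2
Check: 26*(9) + 116*(-2) = 234 - 232 = 2

GCD = 2, x = 9, y = -2


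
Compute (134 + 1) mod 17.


134 + 1 = 135
135 mod 17 = 16


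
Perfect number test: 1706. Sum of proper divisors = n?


Proper divisors of 1706: 1, 2, 853
Sum = 1 + 2 + 853 = 856

No, 1706 is not perfect (856 ≠ 1706)


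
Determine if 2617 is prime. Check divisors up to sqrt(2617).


Check divisors up to sqrt(2617) = 51.1566
No divisors found.
2617 is prime.

Yes, 2617 is prime


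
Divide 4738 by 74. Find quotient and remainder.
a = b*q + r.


4738 = 74 * 64 + 2
Check: 4736 + 2 = 4738

q = 64, r = 2


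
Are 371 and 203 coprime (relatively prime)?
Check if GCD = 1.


Euclidean algorithm:
371 = 1 * 203 + 168
203 = 1 * 168 + 35
168 = 4 * 35 + 28
35 = 1 * 28 + 7
28 = 4 * 7 + 0
GCD(371, 203) = 7

No, not coprime (GCD = 7)


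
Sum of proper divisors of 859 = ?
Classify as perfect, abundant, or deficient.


Proper divisors: 1
Sum = 1 = 1
1 < 859 → deficient

s(859) = 1 (deficient)


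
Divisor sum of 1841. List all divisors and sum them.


Divisors of 1841: 1, 7, 263, 1841
Sum = 1 + 7 + 263 + 1841 = 2112

σ(1841) = 2112


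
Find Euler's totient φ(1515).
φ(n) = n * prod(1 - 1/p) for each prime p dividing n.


1515 = 3 × 5 × 101
Prime factors: 3, 5, 101
φ(1515) = 1515 × (1-1/3) × (1-1/5) × (1-1/101)
= 1515 × 2/3 × 4/5 × 100/101 = 800

φ(1515) = 800


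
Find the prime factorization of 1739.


1739 / 37 = 47
47 / 47 = 1
1739 = 37 × 47


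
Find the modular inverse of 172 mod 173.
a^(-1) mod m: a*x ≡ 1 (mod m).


Use the extended Euclidean algorithm on (173, 172); each row r = 173*s + 172*t:
r=173, s=1, t=0
r=172, s=0, t=1
q=1: r=1, s=1, t=-1   [173*(1) + 172*(-1) = 1]
q=172: r=0, s=-172, t=173   [173*(-172) + 172*(173) = 0]
GCD = 1 with t = -1, so 172*(-1) ≡ 1 (mod 173)
Inverse = -1 mod 173 = 172
Check: 172 * 172 = 29584 ≡ 1 (mod 173)

172^(-1) ≡ 172 (mod 173)


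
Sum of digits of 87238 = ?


8 + 7 + 2 + 3 + 8 = 28


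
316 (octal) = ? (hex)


316 (base 8) = 206 (decimal)
206 (decimal) = CE (base 16)


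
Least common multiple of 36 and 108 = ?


GCD(36, 108) = 36
LCM = 36*108/36 = 3888/36 = 108

LCM = 108


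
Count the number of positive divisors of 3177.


3177 = 3^2 × 353^1
d(3177) = (2+1) × (1+1) = 6

6 divisors


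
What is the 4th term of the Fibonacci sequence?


Sequence: 1, 1, 2, 3
F(4) = 3


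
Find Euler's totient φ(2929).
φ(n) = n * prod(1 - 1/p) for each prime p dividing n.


2929 = 29 × 101
Prime factors: 29, 101
φ(2929) = 2929 × (1-1/29) × (1-1/101)
= 2929 × 28/29 × 100/101 = 2800

φ(2929) = 2800


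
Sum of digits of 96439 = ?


9 + 6 + 4 + 3 + 9 = 31


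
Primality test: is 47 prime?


Check divisors up to sqrt(47) = 6.8557
No divisors found.
47 is prime.

Yes, 47 is prime


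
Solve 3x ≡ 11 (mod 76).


GCD(3, 76) = 1, unique solution
a^(-1) mod 76 = 51
x = 51 * 11 mod 76 = 29

x ≡ 29 (mod 76)


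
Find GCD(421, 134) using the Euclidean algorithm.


421 = 3 * 134 + 19
134 = 7 * 19 + 1
19 = 19 * 1 + 0
GCD = 1


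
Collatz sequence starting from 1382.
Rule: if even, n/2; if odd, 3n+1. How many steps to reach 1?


1382 → 691 → 2074 → 1037 → 3112 → 1556 → 778 → 389 → 1168 → 584 → 292 → 146 → 73 → 220 → 110 → 55 → 166 → 83 → 250 → 125 → 376 → 188 → 94 → 47 → 142 → 71 → 214 → 107 → 322 → 161 → 484 → 242 → 121 → 364 → 182 → 91 → 274 → 137 → 412 → 206 → 103 → 310 → 155 → 466 → 233 → 700 → 350 → 175 → 526 → 263 → 790 → 395 → 1186 → 593 → 1780 → 890 → 445 → 1336 → 668 → 334 → 167 → 502 → 251 → 754 → 377 → 1132 → 566 → 283 → 850 → 425 → 1276 → 638 → 319 → 958 → 479 → 1438 → 719 → 2158 → 1079 → 3238 → 1619 → 4858 → 2429 → 7288 → 3644 → 1822 → 911 → 2734 → 1367 → 4102 → 2051 → 6154 → 3077 → 9232 → 4616 → 2308 → 1154 → 577 → 1732 → 866 → 433 → 1300 → 650 → 325 → 976 → 488 → 244 → 122 → 61 → 184 → 92 → 46 → 23 → 70 → 35 → 106 → 53 → 160 → 80 → 40 → 20 → 10 → 5 → 16 → 8 → 4 → 2 → 1
Total steps = 127

127 steps


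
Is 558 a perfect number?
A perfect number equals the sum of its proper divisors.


Proper divisors of 558: 1, 2, 3, 6, 9, 18, 31, 62, 93, 186, 279
Sum = 1 + 2 + 3 + 6 + 9 + 18 + 31 + 62 + 93 + 186 + 279 = 690

No, 558 is not perfect (690 ≠ 558)


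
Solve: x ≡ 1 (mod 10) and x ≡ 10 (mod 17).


M = 10*17 = 170
M1 = M/10 = 17, M2 = M/17 = 10
M1^(-1) mod 10 = 3, M2^(-1) mod 17 = 12
x = 1*17*3 + 10*10*12 = 1251
1251 mod 170 = 61
Check: 61 mod 10 = 1 ✓, 61 mod 17 = 10 ✓

x ≡ 61 (mod 170)


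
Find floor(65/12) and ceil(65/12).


65/12 = 5.4167
floor = 5
ceil = 6

floor = 5, ceil = 6


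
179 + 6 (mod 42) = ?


179 + 6 = 185
185 mod 42 = 17


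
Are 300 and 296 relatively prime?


Euclidean algorithm:
300 = 1 * 296 + 4
296 = 74 * 4 + 0
GCD(300, 296) = 4

No, not coprime (GCD = 4)


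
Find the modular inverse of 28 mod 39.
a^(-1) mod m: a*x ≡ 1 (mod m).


Use the extended Euclidean algorithm on (39, 28); each row r = 39*s + 28*t:
r=39, s=1, t=0
r=28, s=0, t=1
q=1: r=11, s=1, t=-1   [39*(1) + 28*(-1) = 11]
q=2: r=6, s=-2, t=3   [39*(-2) + 28*(3) = 6]
q=1: r=5, s=3, t=-4   [39*(3) + 28*(-4) = 5]
q=1: r=1, s=-5, t=7   [39*(-5) + 28*(7) = 1]
q=5: r=0, s=28, t=-39   [39*(28) + 28*(-39) = 0]
GCD = 1 with t = 7, so 28*(7) ≡ 1 (mod 39)
Inverse = 7 mod 39 = 7
Check: 28 * 7 = 196 ≡ 1 (mod 39)

28^(-1) ≡ 7 (mod 39)


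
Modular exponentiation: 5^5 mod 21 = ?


5^1 mod 21 = 5
5^2 mod 21 = 4
5^3 mod 21 = 20
5^4 mod 21 = 16
5^5 mod 21 = 17


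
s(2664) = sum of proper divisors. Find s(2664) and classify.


Proper divisors: 1, 2, 3, 4, 6, 8, 9, 12, 18, 24, 36, 37, 72, 74, 111, 148, 222, 296, 333, 444, 666, 888, 1332
Sum = 1 + 2 + 3 + 4 + 6 + 8 + 9 + 12 + 18 + 24 + 36 + 37 + 72 + 74 + 111 + 148 + 222 + 296 + 333 + 444 + 666 + 888 + 1332 = 4746
4746 > 2664 → abundant

s(2664) = 4746 (abundant)


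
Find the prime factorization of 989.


989 / 23 = 43
43 / 43 = 1
989 = 23 × 43


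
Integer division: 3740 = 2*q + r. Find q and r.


3740 = 2 * 1870 + 0
Check: 3740 + 0 = 3740

q = 1870, r = 0


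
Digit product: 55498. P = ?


5 × 5 × 4 × 9 × 8 = 7200


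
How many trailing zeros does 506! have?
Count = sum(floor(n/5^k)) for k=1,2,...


floor(506/5) = 101
floor(506/25) = 20
floor(506/125) = 4
Total = 125

125 trailing zeros


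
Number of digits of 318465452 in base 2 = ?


318465452 in base 2 = 10010111110110110010110101100
Number of digits = 29

29 digits (base 2)


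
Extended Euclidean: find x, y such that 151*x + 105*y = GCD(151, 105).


Tabular extended Euclidean (each row: r = 151*s + 105*t):
r=151, s=1, t=0
r=105, s=0, t=1
q=1: r=46, s=1, t=-1   [151*(1) + 105*(-1) = 46]
q=2: r=13, s=-2, t=3   [151*(-2) + 105*(3) = 13]
q=3: r=7, s=7, t=-10   [151*(7) + 105*(-10) = 7]
q=1: r=6, s=-9, t=13   [151*(-9) + 105*(13) = 6]
q=1: r=1, s=16, t=-23   [151*(16) + 105*(-23) = 1]
q=6: r=0, s=-105, t=151   [151*(-105) + 105*(151) = 0]
GCD = 1; from the row with r=1: x=16, y=-23
Check: 151*(16) + 105*(-23) = 2416 - 2415 = 1

GCD = 1, x = 16, y = -23


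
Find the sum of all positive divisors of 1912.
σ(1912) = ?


Divisors of 1912: 1, 2, 4, 8, 239, 478, 956, 1912
Sum = 1 + 2 + 4 + 8 + 239 + 478 + 956 + 1912 = 3600

σ(1912) = 3600


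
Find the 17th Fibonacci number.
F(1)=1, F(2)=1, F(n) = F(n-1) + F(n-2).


Sequence: 1, 1, 2, 3, 5, 8, 13, 21, 34, 55, 89, 144, 233, 377, 610, 987, 1597
F(17) = 1597


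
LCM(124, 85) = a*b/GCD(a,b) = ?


GCD(124, 85) = 1
LCM = 124*85/1 = 10540/1 = 10540

LCM = 10540


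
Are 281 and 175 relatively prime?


Euclidean algorithm:
281 = 1 * 175 + 106
175 = 1 * 106 + 69
106 = 1 * 69 + 37
69 = 1 * 37 + 32
37 = 1 * 32 + 5
32 = 6 * 5 + 2
5 = 2 * 2 + 1
2 = 2 * 1 + 0
GCD(281, 175) = 1

Yes, coprime (GCD = 1)


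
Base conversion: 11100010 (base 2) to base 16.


11100010 (base 2) = 226 (decimal)
226 (decimal) = E2 (base 16)


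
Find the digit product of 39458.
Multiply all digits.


3 × 9 × 4 × 5 × 8 = 4320


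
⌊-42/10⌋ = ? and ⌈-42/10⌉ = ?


-42/10 = -4.2000
floor = -5
ceil = -4

floor = -5, ceil = -4


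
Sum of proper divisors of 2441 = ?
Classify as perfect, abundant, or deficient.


Proper divisors: 1
Sum = 1 = 1
1 < 2441 → deficient

s(2441) = 1 (deficient)


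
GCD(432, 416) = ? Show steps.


432 = 1 * 416 + 16
416 = 26 * 16 + 0
GCD = 16


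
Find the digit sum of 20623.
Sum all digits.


2 + 0 + 6 + 2 + 3 = 13


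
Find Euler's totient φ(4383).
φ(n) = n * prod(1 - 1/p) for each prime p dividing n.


4383 = 3^2 × 487
Prime factors: 3, 487
φ(4383) = 4383 × (1-1/3) × (1-1/487)
= 4383 × 2/3 × 486/487 = 2916

φ(4383) = 2916


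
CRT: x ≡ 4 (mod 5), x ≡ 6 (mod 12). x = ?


M = 5*12 = 60
M1 = M/5 = 12, M2 = M/12 = 5
M1^(-1) mod 5 = 3, M2^(-1) mod 12 = 5
x = 4*12*3 + 6*5*5 = 294
294 mod 60 = 54
Check: 54 mod 5 = 4 ✓, 54 mod 12 = 6 ✓

x ≡ 54 (mod 60)


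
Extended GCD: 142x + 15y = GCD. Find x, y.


Tabular extended Euclidean (each row: r = 142*s + 15*t):
r=142, s=1, t=0
r=15, s=0, t=1
q=9: r=7, s=1, t=-9   [142*(1) + 15*(-9) = 7]
q=2: r=1, s=-2, t=19   [142*(-2) + 15*(19) = 1]
q=7: r=0, s=15, t=-142   [142*(15) + 15*(-142) = 0]
GCD = 1; from the row with r=1: x=-2, y=19
Check: 142*(-2) + 15*(19) = -284 + 285 = 1

GCD = 1, x = -2, y = 19


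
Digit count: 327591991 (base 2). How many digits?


327591991 in base 2 = 10011100001101010100000110111
Number of digits = 29

29 digits (base 2)


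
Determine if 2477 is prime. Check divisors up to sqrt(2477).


Check divisors up to sqrt(2477) = 49.7695
No divisors found.
2477 is prime.

Yes, 2477 is prime


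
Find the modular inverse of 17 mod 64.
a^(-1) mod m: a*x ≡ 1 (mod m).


Use the extended Euclidean algorithm on (64, 17); each row r = 64*s + 17*t:
r=64, s=1, t=0
r=17, s=0, t=1
q=3: r=13, s=1, t=-3   [64*(1) + 17*(-3) = 13]
q=1: r=4, s=-1, t=4   [64*(-1) + 17*(4) = 4]
q=3: r=1, s=4, t=-15   [64*(4) + 17*(-15) = 1]
q=4: r=0, s=-17, t=64   [64*(-17) + 17*(64) = 0]
GCD = 1 with t = -15, so 17*(-15) ≡ 1 (mod 64)
Inverse = -15 mod 64 = 49
Check: 17 * 49 = 833 ≡ 1 (mod 64)

17^(-1) ≡ 49 (mod 64)


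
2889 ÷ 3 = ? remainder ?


2889 = 3 * 963 + 0
Check: 2889 + 0 = 2889

q = 963, r = 0


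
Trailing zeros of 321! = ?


floor(321/5) = 64
floor(321/25) = 12
floor(321/125) = 2
Total = 78

78 trailing zeros


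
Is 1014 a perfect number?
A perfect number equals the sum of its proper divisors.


Proper divisors of 1014: 1, 2, 3, 6, 13, 26, 39, 78, 169, 338, 507
Sum = 1 + 2 + 3 + 6 + 13 + 26 + 39 + 78 + 169 + 338 + 507 = 1182

No, 1014 is not perfect (1182 ≠ 1014)


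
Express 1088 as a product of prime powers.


1088 / 2 = 544
544 / 2 = 272
272 / 2 = 136
136 / 2 = 68
68 / 2 = 34
34 / 2 = 17
17 / 17 = 1
1088 = 2^6 × 17


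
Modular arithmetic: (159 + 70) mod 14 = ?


159 + 70 = 229
229 mod 14 = 5


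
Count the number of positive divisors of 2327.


2327 = 13^1 × 179^1
d(2327) = (1+1) × (1+1) = 4

4 divisors


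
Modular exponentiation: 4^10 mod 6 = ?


4^1 mod 6 = 4
4^2 mod 6 = 4
4^3 mod 6 = 4
4^4 mod 6 = 4
4^5 mod 6 = 4
4^6 mod 6 = 4
4^7 mod 6 = 4
4^8 mod 6 = 4
4^9 mod 6 = 4
4^10 mod 6 = 4


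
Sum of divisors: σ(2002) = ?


Divisors of 2002: 1, 2, 7, 11, 13, 14, 22, 26, 77, 91, 143, 154, 182, 286, 1001, 2002
Sum = 1 + 2 + 7 + 11 + 13 + 14 + 22 + 26 + 77 + 91 + 143 + 154 + 182 + 286 + 1001 + 2002 = 4032

σ(2002) = 4032


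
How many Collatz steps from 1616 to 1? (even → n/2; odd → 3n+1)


1616 → 808 → 404 → 202 → 101 → 304 → 152 → 76 → 38 → 19 → 58 → 29 → 88 → 44 → 22 → 11 → 34 → 17 → 52 → 26 → 13 → 40 → 20 → 10 → 5 → 16 → 8 → 4 → 2 → 1
Total steps = 29

29 steps


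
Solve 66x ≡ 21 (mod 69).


GCD(66, 69) = 3 divides 21
Divide: 22x ≡ 7 (mod 23)
x ≡ 16 (mod 23)


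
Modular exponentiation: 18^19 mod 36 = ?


18^1 mod 36 = 18
18^2 mod 36 = 0
18^3 mod 36 = 0
18^4 mod 36 = 0
18^5 mod 36 = 0
18^6 mod 36 = 0
18^7 mod 36 = 0
18^8 mod 36 = 0
18^9 mod 36 = 0
18^10 mod 36 = 0
18^11 mod 36 = 0
18^12 mod 36 = 0
18^13 mod 36 = 0
18^14 mod 36 = 0
18^15 mod 36 = 0
18^16 mod 36 = 0
18^17 mod 36 = 0
18^18 mod 36 = 0
18^19 mod 36 = 0


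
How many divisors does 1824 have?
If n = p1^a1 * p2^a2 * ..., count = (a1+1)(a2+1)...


1824 = 2^5 × 3^1 × 19^1
d(1824) = (5+1) × (1+1) × (1+1) = 24

24 divisors


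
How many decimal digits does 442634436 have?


442634436 has 9 digits in base 10
floor(log10(442634436)) + 1 = floor(8.6460) + 1 = 9

9 digits (base 10)


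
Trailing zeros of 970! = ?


floor(970/5) = 194
floor(970/25) = 38
floor(970/125) = 7
floor(970/625) = 1
Total = 240

240 trailing zeros


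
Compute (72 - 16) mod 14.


72 - 16 = 56
56 mod 14 = 0


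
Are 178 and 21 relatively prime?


Euclidean algorithm:
178 = 8 * 21 + 10
21 = 2 * 10 + 1
10 = 10 * 1 + 0
GCD(178, 21) = 1

Yes, coprime (GCD = 1)


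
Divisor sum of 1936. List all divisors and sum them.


Divisors of 1936: 1, 2, 4, 8, 11, 16, 22, 44, 88, 121, 176, 242, 484, 968, 1936
Sum = 1 + 2 + 4 + 8 + 11 + 16 + 22 + 44 + 88 + 121 + 176 + 242 + 484 + 968 + 1936 = 4123

σ(1936) = 4123


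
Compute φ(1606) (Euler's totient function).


1606 = 2 × 11 × 73
Prime factors: 2, 11, 73
φ(1606) = 1606 × (1-1/2) × (1-1/11) × (1-1/73)
= 1606 × 1/2 × 10/11 × 72/73 = 720

φ(1606) = 720


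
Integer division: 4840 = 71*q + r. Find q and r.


4840 = 71 * 68 + 12
Check: 4828 + 12 = 4840

q = 68, r = 12


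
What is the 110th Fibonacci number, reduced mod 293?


F(k) mod 293 for k=1..110:
1, 1, 2, 3, 5, 8, 13, 21, 34, 55, 89, 144, 233, 84, 24, 108, 132, 240, 79, 26, 105, 131, 236, 74, 17, 91, 108, 199, 14, 213, 227, 147, 81, 228, 16, 244, 260, 211, 178, 96, 274, 77, 58, 135, 193, 35, 228, 263, 198, 168, 73, 241, 21, 262, 283, 252, 242, 201, 150, 58, 208, 266, 181, 154, 42, 196, 238, 141, 86, 227, 20, 247, 267, 221, 195, 123, 25, 148, 173, 28, 201, 229, 137, 73, 210, 283, 200, 190, 97, 287, 91, 85, 176, 261, 144, 112, 256, 75, 38, 113, 151, 264, 122, 93, 215, 15, 230, 245, 182, 134
F(110) mod 293 = 134


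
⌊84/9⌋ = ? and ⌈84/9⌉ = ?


84/9 = 9.3333
floor = 9
ceil = 10

floor = 9, ceil = 10


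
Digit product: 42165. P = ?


4 × 2 × 1 × 6 × 5 = 240


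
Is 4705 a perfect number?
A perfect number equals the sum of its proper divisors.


Proper divisors of 4705: 1, 5, 941
Sum = 1 + 5 + 941 = 947

No, 4705 is not perfect (947 ≠ 4705)


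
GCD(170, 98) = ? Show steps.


170 = 1 * 98 + 72
98 = 1 * 72 + 26
72 = 2 * 26 + 20
26 = 1 * 20 + 6
20 = 3 * 6 + 2
6 = 3 * 2 + 0
GCD = 2


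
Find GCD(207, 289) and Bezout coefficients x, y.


Tabular extended Euclidean (each row: r = 207*s + 289*t):
r=207, s=1, t=0
r=289, s=0, t=1
q=0: r=207, s=1, t=0   [207*(1) + 289*(0) = 207]
q=1: r=82, s=-1, t=1   [207*(-1) + 289*(1) = 82]
q=2: r=43, s=3, t=-2   [207*(3) + 289*(-2) = 43]
q=1: r=39, s=-4, t=3   [207*(-4) + 289*(3) = 39]
q=1: r=4, s=7, t=-5   [207*(7) + 289*(-5) = 4]
q=9: r=3, s=-67, t=48   [207*(-67) + 289*(48) = 3]
q=1: r=1, s=74, t=-53   [207*(74) + 289*(-53) = 1]
q=3: r=0, s=-289, t=207   [207*(-289) + 289*(207) = 0]
GCD = 1; from the row with r=1: x=74, y=-53
Check: 207*(74) + 289*(-53) = 15318 - 15317 = 1

GCD = 1, x = 74, y = -53


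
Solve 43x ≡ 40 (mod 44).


GCD(43, 44) = 1, unique solution
a^(-1) mod 44 = 43
x = 43 * 40 mod 44 = 4

x ≡ 4 (mod 44)


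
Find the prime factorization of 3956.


3956 / 2 = 1978
1978 / 2 = 989
989 / 23 = 43
43 / 43 = 1
3956 = 2^2 × 23 × 43


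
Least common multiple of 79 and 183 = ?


GCD(79, 183) = 1
LCM = 79*183/1 = 14457/1 = 14457

LCM = 14457


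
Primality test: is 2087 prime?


Check divisors up to sqrt(2087) = 45.6837
No divisors found.
2087 is prime.

Yes, 2087 is prime


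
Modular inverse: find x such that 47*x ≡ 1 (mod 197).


Use the extended Euclidean algorithm on (197, 47); each row r = 197*s + 47*t:
r=197, s=1, t=0
r=47, s=0, t=1
q=4: r=9, s=1, t=-4   [197*(1) + 47*(-4) = 9]
q=5: r=2, s=-5, t=21   [197*(-5) + 47*(21) = 2]
q=4: r=1, s=21, t=-88   [197*(21) + 47*(-88) = 1]
q=2: r=0, s=-47, t=197   [197*(-47) + 47*(197) = 0]
GCD = 1 with t = -88, so 47*(-88) ≡ 1 (mod 197)
Inverse = -88 mod 197 = 109
Check: 47 * 109 = 5123 ≡ 1 (mod 197)

47^(-1) ≡ 109 (mod 197)


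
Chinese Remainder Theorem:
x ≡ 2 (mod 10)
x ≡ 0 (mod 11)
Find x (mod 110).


M = 10*11 = 110
M1 = M/10 = 11, M2 = M/11 = 10
M1^(-1) mod 10 = 1, M2^(-1) mod 11 = 10
x = 2*11*1 + 0*10*10 = 22
22 mod 110 = 22
Check: 22 mod 10 = 2 ✓, 22 mod 11 = 0 ✓

x ≡ 22 (mod 110)


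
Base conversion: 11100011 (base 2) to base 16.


11100011 (base 2) = 227 (decimal)
227 (decimal) = E3 (base 16)


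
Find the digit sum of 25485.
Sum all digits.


2 + 5 + 4 + 8 + 5 = 24


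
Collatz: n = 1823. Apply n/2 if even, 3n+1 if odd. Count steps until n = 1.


1823 → 5470 → 2735 → 8206 → 4103 → 12310 → 6155 → 18466 → 9233 → 27700 → 13850 → 6925 → 20776 → 10388 → 5194 → 2597 → 7792 → 3896 → 1948 → 974 → 487 → 1462 → 731 → 2194 → 1097 → 3292 → 1646 → 823 → 2470 → 1235 → 3706 → 1853 → 5560 → 2780 → 1390 → 695 → 2086 → 1043 → 3130 → 1565 → 4696 → 2348 → 1174 → 587 → 1762 → 881 → 2644 → 1322 → 661 → 1984 → 992 → 496 → 248 → 124 → 62 → 31 → 94 → 47 → 142 → 71 → 214 → 107 → 322 → 161 → 484 → 242 → 121 → 364 → 182 → 91 → 274 → 137 → 412 → 206 → 103 → 310 → 155 → 466 → 233 → 700 → 350 → 175 → 526 → 263 → 790 → 395 → 1186 → 593 → 1780 → 890 → 445 → 1336 → 668 → 334 → 167 → 502 → 251 → 754 → 377 → 1132 → 566 → 283 → 850 → 425 → 1276 → 638 → 319 → 958 → 479 → 1438 → 719 → 2158 → 1079 → 3238 → 1619 → 4858 → 2429 → 7288 → 3644 → 1822 → 911 → 2734 → 1367 → 4102 → 2051 → 6154 → 3077 → 9232 → 4616 → 2308 → 1154 → 577 → 1732 → 866 → 433 → 1300 → 650 → 325 → 976 → 488 → 244 → 122 → 61 → 184 → 92 → 46 → 23 → 70 → 35 → 106 → 53 → 160 → 80 → 40 → 20 → 10 → 5 → 16 → 8 → 4 → 2 → 1
Total steps = 161

161 steps


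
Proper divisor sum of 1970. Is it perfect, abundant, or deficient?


Proper divisors: 1, 2, 5, 10, 197, 394, 985
Sum = 1 + 2 + 5 + 10 + 197 + 394 + 985 = 1594
1594 < 1970 → deficient

s(1970) = 1594 (deficient)


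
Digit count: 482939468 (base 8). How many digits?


482939468 in base 8 = 3462211114
Number of digits = 10

10 digits (base 8)


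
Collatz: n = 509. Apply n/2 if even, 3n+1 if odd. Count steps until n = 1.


509 → 1528 → 764 → 382 → 191 → 574 → 287 → 862 → 431 → 1294 → 647 → 1942 → 971 → 2914 → 1457 → 4372 → 2186 → 1093 → 3280 → 1640 → 820 → 410 → 205 → 616 → 308 → 154 → 77 → 232 → 116 → 58 → 29 → 88 → 44 → 22 → 11 → 34 → 17 → 52 → 26 → 13 → 40 → 20 → 10 → 5 → 16 → 8 → 4 → 2 → 1
Total steps = 48

48 steps


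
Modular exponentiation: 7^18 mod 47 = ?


7^1 mod 47 = 7
7^2 mod 47 = 2
7^3 mod 47 = 14
7^4 mod 47 = 4
7^5 mod 47 = 28
7^6 mod 47 = 8
7^7 mod 47 = 9
7^8 mod 47 = 16
7^9 mod 47 = 18
7^10 mod 47 = 32
7^11 mod 47 = 36
7^12 mod 47 = 17
7^13 mod 47 = 25
7^14 mod 47 = 34
7^15 mod 47 = 3
7^16 mod 47 = 21
7^17 mod 47 = 6
7^18 mod 47 = 42


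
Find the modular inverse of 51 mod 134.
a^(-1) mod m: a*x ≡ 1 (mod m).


Use the extended Euclidean algorithm on (134, 51); each row r = 134*s + 51*t:
r=134, s=1, t=0
r=51, s=0, t=1
q=2: r=32, s=1, t=-2   [134*(1) + 51*(-2) = 32]
q=1: r=19, s=-1, t=3   [134*(-1) + 51*(3) = 19]
q=1: r=13, s=2, t=-5   [134*(2) + 51*(-5) = 13]
q=1: r=6, s=-3, t=8   [134*(-3) + 51*(8) = 6]
q=2: r=1, s=8, t=-21   [134*(8) + 51*(-21) = 1]
q=6: r=0, s=-51, t=134   [134*(-51) + 51*(134) = 0]
GCD = 1 with t = -21, so 51*(-21) ≡ 1 (mod 134)
Inverse = -21 mod 134 = 113
Check: 51 * 113 = 5763 ≡ 1 (mod 134)

51^(-1) ≡ 113 (mod 134)


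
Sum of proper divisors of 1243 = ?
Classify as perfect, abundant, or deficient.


Proper divisors: 1, 11, 113
Sum = 1 + 11 + 113 = 125
125 < 1243 → deficient

s(1243) = 125 (deficient)


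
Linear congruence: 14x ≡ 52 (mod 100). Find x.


GCD(14, 100) = 2 divides 52
Divide: 7x ≡ 26 (mod 50)
x ≡ 18 (mod 50)


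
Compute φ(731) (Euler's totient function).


731 = 17 × 43
Prime factors: 17, 43
φ(731) = 731 × (1-1/17) × (1-1/43)
= 731 × 16/17 × 42/43 = 672

φ(731) = 672


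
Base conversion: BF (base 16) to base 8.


BF (base 16) = 191 (decimal)
191 (decimal) = 277 (base 8)


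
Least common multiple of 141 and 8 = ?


GCD(141, 8) = 1
LCM = 141*8/1 = 1128/1 = 1128

LCM = 1128


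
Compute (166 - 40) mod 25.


166 - 40 = 126
126 mod 25 = 1


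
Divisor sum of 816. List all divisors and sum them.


Divisors of 816: 1, 2, 3, 4, 6, 8, 12, 16, 17, 24, 34, 48, 51, 68, 102, 136, 204, 272, 408, 816
Sum = 1 + 2 + 3 + 4 + 6 + 8 + 12 + 16 + 17 + 24 + 34 + 48 + 51 + 68 + 102 + 136 + 204 + 272 + 408 + 816 = 2232

σ(816) = 2232


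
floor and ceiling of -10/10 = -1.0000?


-10/10 = -1.0000
floor = -1
ceil = -1

floor = -1, ceil = -1


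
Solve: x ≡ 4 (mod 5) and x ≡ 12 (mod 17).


M = 5*17 = 85
M1 = M/5 = 17, M2 = M/17 = 5
M1^(-1) mod 5 = 3, M2^(-1) mod 17 = 7
x = 4*17*3 + 12*5*7 = 624
624 mod 85 = 29
Check: 29 mod 5 = 4 ✓, 29 mod 17 = 12 ✓

x ≡ 29 (mod 85)


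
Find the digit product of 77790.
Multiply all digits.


7 × 7 × 7 × 9 × 0 = 0


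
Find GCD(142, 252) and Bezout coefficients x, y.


Tabular extended Euclidean (each row: r = 142*s + 252*t):
r=142, s=1, t=0
r=252, s=0, t=1
q=0: r=142, s=1, t=0   [142*(1) + 252*(0) = 142]
q=1: r=110, s=-1, t=1   [142*(-1) + 252*(1) = 110]
q=1: r=32, s=2, t=-1   [142*(2) + 252*(-1) = 32]
q=3: r=14, s=-7, t=4   [142*(-7) + 252*(4) = 14]
q=2: r=4, s=16, t=-9   [142*(16) + 252*(-9) = 4]
q=3: r=2, s=-55, t=31   [142*(-55) + 252*(31) = 2]
q=2: r=0, s=126, t=-71   [142*(126) + 252*(-71) = 0]
GCD = 2; from the row with r=2: x=-55, y=31
Check: 142*(-55) + 252*(31) = -7810 + 7812 = 2

GCD = 2, x = -55, y = 31


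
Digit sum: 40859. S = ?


4 + 0 + 8 + 5 + 9 = 26


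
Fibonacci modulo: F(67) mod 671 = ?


F(k) mod 671 for k=1..67:
1, 1, 2, 3, 5, 8, 13, 21, 34, 55, 89, 144, 233, 377, 610, 316, 255, 571, 155, 55, 210, 265, 475, 69, 544, 613, 486, 428, 243, 0, 243, 243, 486, 58, 544, 602, 475, 406, 210, 616, 155, 100, 255, 355, 610, 294, 233, 527, 89, 616, 34, 650, 13, 663, 5, 668, 2, 670, 1, 0, 1, 1, 2, 3, 5, 8, 13
F(67) mod 671 = 13


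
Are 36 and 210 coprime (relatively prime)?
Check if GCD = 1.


Euclidean algorithm:
210 = 5 * 36 + 30
36 = 1 * 30 + 6
30 = 5 * 6 + 0
GCD(36, 210) = 6

No, not coprime (GCD = 6)


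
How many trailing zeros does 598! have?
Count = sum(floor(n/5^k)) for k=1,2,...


floor(598/5) = 119
floor(598/25) = 23
floor(598/125) = 4
Total = 146

146 trailing zeros


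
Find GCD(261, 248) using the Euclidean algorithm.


261 = 1 * 248 + 13
248 = 19 * 13 + 1
13 = 13 * 1 + 0
GCD = 1


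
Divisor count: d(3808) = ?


3808 = 2^5 × 7^1 × 17^1
d(3808) = (5+1) × (1+1) × (1+1) = 24

24 divisors


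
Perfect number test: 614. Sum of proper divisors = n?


Proper divisors of 614: 1, 2, 307
Sum = 1 + 2 + 307 = 310

No, 614 is not perfect (310 ≠ 614)


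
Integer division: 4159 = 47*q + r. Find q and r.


4159 = 47 * 88 + 23
Check: 4136 + 23 = 4159

q = 88, r = 23


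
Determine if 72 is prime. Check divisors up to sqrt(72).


72 / 2 = 36 (exact division)
72 is NOT prime.

No, 72 is not prime


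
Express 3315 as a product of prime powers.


3315 / 3 = 1105
1105 / 5 = 221
221 / 13 = 17
17 / 17 = 1
3315 = 3 × 5 × 13 × 17


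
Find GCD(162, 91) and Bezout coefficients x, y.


Tabular extended Euclidean (each row: r = 162*s + 91*t):
r=162, s=1, t=0
r=91, s=0, t=1
q=1: r=71, s=1, t=-1   [162*(1) + 91*(-1) = 71]
q=1: r=20, s=-1, t=2   [162*(-1) + 91*(2) = 20]
q=3: r=11, s=4, t=-7   [162*(4) + 91*(-7) = 11]
q=1: r=9, s=-5, t=9   [162*(-5) + 91*(9) = 9]
q=1: r=2, s=9, t=-16   [162*(9) + 91*(-16) = 2]
q=4: r=1, s=-41, t=73   [162*(-41) + 91*(73) = 1]
q=2: r=0, s=91, t=-162   [162*(91) + 91*(-162) = 0]
GCD = 1; from the row with r=1: x=-41, y=73
Check: 162*(-41) + 91*(73) = -6642 + 6643 = 1

GCD = 1, x = -41, y = 73


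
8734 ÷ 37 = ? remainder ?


8734 = 37 * 236 + 2
Check: 8732 + 2 = 8734

q = 236, r = 2


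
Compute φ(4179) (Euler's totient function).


4179 = 3 × 7 × 199
Prime factors: 3, 7, 199
φ(4179) = 4179 × (1-1/3) × (1-1/7) × (1-1/199)
= 4179 × 2/3 × 6/7 × 198/199 = 2376

φ(4179) = 2376


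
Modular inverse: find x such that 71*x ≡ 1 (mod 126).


Use the extended Euclidean algorithm on (126, 71); each row r = 126*s + 71*t:
r=126, s=1, t=0
r=71, s=0, t=1
q=1: r=55, s=1, t=-1   [126*(1) + 71*(-1) = 55]
q=1: r=16, s=-1, t=2   [126*(-1) + 71*(2) = 16]
q=3: r=7, s=4, t=-7   [126*(4) + 71*(-7) = 7]
q=2: r=2, s=-9, t=16   [126*(-9) + 71*(16) = 2]
q=3: r=1, s=31, t=-55   [126*(31) + 71*(-55) = 1]
q=2: r=0, s=-71, t=126   [126*(-71) + 71*(126) = 0]
GCD = 1 with t = -55, so 71*(-55) ≡ 1 (mod 126)
Inverse = -55 mod 126 = 71
Check: 71 * 71 = 5041 ≡ 1 (mod 126)

71^(-1) ≡ 71 (mod 126)


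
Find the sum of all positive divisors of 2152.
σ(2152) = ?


Divisors of 2152: 1, 2, 4, 8, 269, 538, 1076, 2152
Sum = 1 + 2 + 4 + 8 + 269 + 538 + 1076 + 2152 = 4050

σ(2152) = 4050


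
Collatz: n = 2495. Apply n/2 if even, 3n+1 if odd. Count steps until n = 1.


2495 → 7486 → 3743 → 11230 → 5615 → 16846 → 8423 → 25270 → 12635 → 37906 → 18953 → 56860 → 28430 → 14215 → 42646 → 21323 → 63970 → 31985 → 95956 → 47978 → 23989 → 71968 → 35984 → 17992 → 8996 → 4498 → 2249 → 6748 → 3374 → 1687 → 5062 → 2531 → 7594 → 3797 → 11392 → 5696 → 2848 → 1424 → 712 → 356 → 178 → 89 → 268 → 134 → 67 → 202 → 101 → 304 → 152 → 76 → 38 → 19 → 58 → 29 → 88 → 44 → 22 → 11 → 34 → 17 → 52 → 26 → 13 → 40 → 20 → 10 → 5 → 16 → 8 → 4 → 2 → 1
Total steps = 71

71 steps


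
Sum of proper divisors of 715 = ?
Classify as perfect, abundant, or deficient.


Proper divisors: 1, 5, 11, 13, 55, 65, 143
Sum = 1 + 5 + 11 + 13 + 55 + 65 + 143 = 293
293 < 715 → deficient

s(715) = 293 (deficient)


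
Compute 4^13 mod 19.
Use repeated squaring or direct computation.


4^1 mod 19 = 4
4^2 mod 19 = 16
4^3 mod 19 = 7
4^4 mod 19 = 9
4^5 mod 19 = 17
4^6 mod 19 = 11
4^7 mod 19 = 6
4^8 mod 19 = 5
4^9 mod 19 = 1
4^10 mod 19 = 4
4^11 mod 19 = 16
4^12 mod 19 = 7
4^13 mod 19 = 9


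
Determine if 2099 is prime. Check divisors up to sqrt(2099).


Check divisors up to sqrt(2099) = 45.8148
No divisors found.
2099 is prime.

Yes, 2099 is prime


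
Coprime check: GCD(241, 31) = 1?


Euclidean algorithm:
241 = 7 * 31 + 24
31 = 1 * 24 + 7
24 = 3 * 7 + 3
7 = 2 * 3 + 1
3 = 3 * 1 + 0
GCD(241, 31) = 1

Yes, coprime (GCD = 1)


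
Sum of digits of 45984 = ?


4 + 5 + 9 + 8 + 4 = 30


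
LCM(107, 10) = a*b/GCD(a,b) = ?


GCD(107, 10) = 1
LCM = 107*10/1 = 1070/1 = 1070

LCM = 1070


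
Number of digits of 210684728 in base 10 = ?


210684728 has 9 digits in base 10
floor(log10(210684728)) + 1 = floor(8.3236) + 1 = 9

9 digits (base 10)


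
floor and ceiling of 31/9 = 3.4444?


31/9 = 3.4444
floor = 3
ceil = 4

floor = 3, ceil = 4


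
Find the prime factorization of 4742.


4742 / 2 = 2371
2371 / 2371 = 1
4742 = 2 × 2371


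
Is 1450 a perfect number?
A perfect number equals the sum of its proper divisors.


Proper divisors of 1450: 1, 2, 5, 10, 25, 29, 50, 58, 145, 290, 725
Sum = 1 + 2 + 5 + 10 + 25 + 29 + 50 + 58 + 145 + 290 + 725 = 1340

No, 1450 is not perfect (1340 ≠ 1450)


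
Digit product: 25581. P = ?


2 × 5 × 5 × 8 × 1 = 400


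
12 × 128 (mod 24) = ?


12 × 128 = 1536
1536 mod 24 = 0


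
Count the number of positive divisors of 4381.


4381 = 13^1 × 337^1
d(4381) = (1+1) × (1+1) = 4

4 divisors


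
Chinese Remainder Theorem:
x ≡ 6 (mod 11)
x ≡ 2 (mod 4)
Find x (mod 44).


M = 11*4 = 44
M1 = M/11 = 4, M2 = M/4 = 11
M1^(-1) mod 11 = 3, M2^(-1) mod 4 = 3
x = 6*4*3 + 2*11*3 = 138
138 mod 44 = 6
Check: 6 mod 11 = 6 ✓, 6 mod 4 = 2 ✓

x ≡ 6 (mod 44)


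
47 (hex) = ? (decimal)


47 (base 16) = 71 (decimal)
71 (decimal) = 71 (base 10)


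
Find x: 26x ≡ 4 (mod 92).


GCD(26, 92) = 2 divides 4
Divide: 13x ≡ 2 (mod 46)
x ≡ 32 (mod 46)


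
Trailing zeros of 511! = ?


floor(511/5) = 102
floor(511/25) = 20
floor(511/125) = 4
Total = 126

126 trailing zeros


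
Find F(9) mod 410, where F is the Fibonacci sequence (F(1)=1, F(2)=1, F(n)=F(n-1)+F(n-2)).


F(k) mod 410 for k=1..9:
1, 1, 2, 3, 5, 8, 13, 21, 34
F(9) mod 410 = 34


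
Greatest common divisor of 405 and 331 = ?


405 = 1 * 331 + 74
331 = 4 * 74 + 35
74 = 2 * 35 + 4
35 = 8 * 4 + 3
4 = 1 * 3 + 1
3 = 3 * 1 + 0
GCD = 1


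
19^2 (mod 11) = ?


19^1 mod 11 = 8
19^2 mod 11 = 9


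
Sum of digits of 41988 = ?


4 + 1 + 9 + 8 + 8 = 30


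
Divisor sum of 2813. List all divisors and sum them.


Divisors of 2813: 1, 29, 97, 2813
Sum = 1 + 29 + 97 + 2813 = 2940

σ(2813) = 2940


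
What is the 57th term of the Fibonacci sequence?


Sequence: 1, 1, 2, 3, 5, 8, 13, 21, 34, 55, 89, 144, 233, 377, 610, 987, 1597, 2584, 4181, 6765, 10946, 17711, 28657, 46368, 75025, 121393, 196418, 317811, 514229, 832040, 1346269, 2178309, 3524578, 5702887, 9227465, 14930352, 24157817, 39088169, 63245986, 102334155, 165580141, 267914296, 433494437, 701408733, 1134903170, 1836311903, 2971215073, 4807526976, 7778742049, 12586269025, 20365011074, 32951280099, 53316291173, 86267571272, 139583862445, 225851433717, 365435296162
F(57) = 365435296162


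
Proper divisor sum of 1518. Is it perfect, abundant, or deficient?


Proper divisors: 1, 2, 3, 6, 11, 22, 23, 33, 46, 66, 69, 138, 253, 506, 759
Sum = 1 + 2 + 3 + 6 + 11 + 22 + 23 + 33 + 46 + 66 + 69 + 138 + 253 + 506 + 759 = 1938
1938 > 1518 → abundant

s(1518) = 1938 (abundant)


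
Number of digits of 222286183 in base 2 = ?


222286183 in base 2 = 1101001111111101000101100111
Number of digits = 28

28 digits (base 2)


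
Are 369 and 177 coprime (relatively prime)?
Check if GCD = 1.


Euclidean algorithm:
369 = 2 * 177 + 15
177 = 11 * 15 + 12
15 = 1 * 12 + 3
12 = 4 * 3 + 0
GCD(369, 177) = 3

No, not coprime (GCD = 3)


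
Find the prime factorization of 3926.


3926 / 2 = 1963
1963 / 13 = 151
151 / 151 = 1
3926 = 2 × 13 × 151


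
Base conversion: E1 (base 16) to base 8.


E1 (base 16) = 225 (decimal)
225 (decimal) = 341 (base 8)


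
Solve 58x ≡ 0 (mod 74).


GCD(58, 74) = 2 divides 0
Divide: 29x ≡ 0 (mod 37)
x ≡ 0 (mod 37)


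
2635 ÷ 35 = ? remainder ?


2635 = 35 * 75 + 10
Check: 2625 + 10 = 2635

q = 75, r = 10


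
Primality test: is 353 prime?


Check divisors up to sqrt(353) = 18.7883
No divisors found.
353 is prime.

Yes, 353 is prime


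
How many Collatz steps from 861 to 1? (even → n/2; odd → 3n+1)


861 → 2584 → 1292 → 646 → 323 → 970 → 485 → 1456 → 728 → 364 → 182 → 91 → 274 → 137 → 412 → 206 → 103 → 310 → 155 → 466 → 233 → 700 → 350 → 175 → 526 → 263 → 790 → 395 → 1186 → 593 → 1780 → 890 → 445 → 1336 → 668 → 334 → 167 → 502 → 251 → 754 → 377 → 1132 → 566 → 283 → 850 → 425 → 1276 → 638 → 319 → 958 → 479 → 1438 → 719 → 2158 → 1079 → 3238 → 1619 → 4858 → 2429 → 7288 → 3644 → 1822 → 911 → 2734 → 1367 → 4102 → 2051 → 6154 → 3077 → 9232 → 4616 → 2308 → 1154 → 577 → 1732 → 866 → 433 → 1300 → 650 → 325 → 976 → 488 → 244 → 122 → 61 → 184 → 92 → 46 → 23 → 70 → 35 → 106 → 53 → 160 → 80 → 40 → 20 → 10 → 5 → 16 → 8 → 4 → 2 → 1
Total steps = 103

103 steps


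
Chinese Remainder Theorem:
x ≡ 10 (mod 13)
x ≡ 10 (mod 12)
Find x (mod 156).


M = 13*12 = 156
M1 = M/13 = 12, M2 = M/12 = 13
M1^(-1) mod 13 = 12, M2^(-1) mod 12 = 1
x = 10*12*12 + 10*13*1 = 1570
1570 mod 156 = 10
Check: 10 mod 13 = 10 ✓, 10 mod 12 = 10 ✓

x ≡ 10 (mod 156)


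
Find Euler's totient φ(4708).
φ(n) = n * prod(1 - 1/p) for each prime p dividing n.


4708 = 2^2 × 11 × 107
Prime factors: 2, 11, 107
φ(4708) = 4708 × (1-1/2) × (1-1/11) × (1-1/107)
= 4708 × 1/2 × 10/11 × 106/107 = 2120

φ(4708) = 2120


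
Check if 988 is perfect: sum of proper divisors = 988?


Proper divisors of 988: 1, 2, 4, 13, 19, 26, 38, 52, 76, 247, 494
Sum = 1 + 2 + 4 + 13 + 19 + 26 + 38 + 52 + 76 + 247 + 494 = 972

No, 988 is not perfect (972 ≠ 988)


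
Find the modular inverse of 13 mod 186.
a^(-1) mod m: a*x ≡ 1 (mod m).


Use the extended Euclidean algorithm on (186, 13); each row r = 186*s + 13*t:
r=186, s=1, t=0
r=13, s=0, t=1
q=14: r=4, s=1, t=-14   [186*(1) + 13*(-14) = 4]
q=3: r=1, s=-3, t=43   [186*(-3) + 13*(43) = 1]
q=4: r=0, s=13, t=-186   [186*(13) + 13*(-186) = 0]
GCD = 1 with t = 43, so 13*(43) ≡ 1 (mod 186)
Inverse = 43 mod 186 = 43
Check: 13 * 43 = 559 ≡ 1 (mod 186)

13^(-1) ≡ 43 (mod 186)


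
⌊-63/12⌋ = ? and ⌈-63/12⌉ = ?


-63/12 = -5.2500
floor = -6
ceil = -5

floor = -6, ceil = -5


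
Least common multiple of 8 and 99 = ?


GCD(8, 99) = 1
LCM = 8*99/1 = 792/1 = 792

LCM = 792
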